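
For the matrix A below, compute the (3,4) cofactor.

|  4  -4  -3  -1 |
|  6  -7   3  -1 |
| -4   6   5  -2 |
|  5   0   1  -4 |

169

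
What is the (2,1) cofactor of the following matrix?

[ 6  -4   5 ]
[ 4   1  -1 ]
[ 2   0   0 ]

0

Delete row 2 and column 1; the remaining 2×2 submatrix is [-4 5; 0 0].
Its determinant is (-4)·0 − 5·0 = 0.
The cofactor carries sign (−1)^(2+1) = −1, so C_{2,1} = −(0) = 0.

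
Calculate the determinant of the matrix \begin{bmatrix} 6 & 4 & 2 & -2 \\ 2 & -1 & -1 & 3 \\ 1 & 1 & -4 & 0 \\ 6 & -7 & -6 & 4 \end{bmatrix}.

-724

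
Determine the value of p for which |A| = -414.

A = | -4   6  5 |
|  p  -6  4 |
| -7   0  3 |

6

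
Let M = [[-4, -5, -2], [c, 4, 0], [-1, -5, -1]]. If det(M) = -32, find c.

c = -8

Expanding along the row containing c, det(M) is linear in c: det(M) = (5)·c + (8).
Set (5)·c + (8) = -32  ⇒  (5)·c = -40  ⇒  c = -8.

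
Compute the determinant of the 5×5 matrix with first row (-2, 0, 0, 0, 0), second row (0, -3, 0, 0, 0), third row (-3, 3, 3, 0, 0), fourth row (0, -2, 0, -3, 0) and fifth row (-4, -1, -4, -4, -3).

The matrix is lower triangular, so the determinant is the product of the diagonal entries:
det = (-2) · (-3) · (3) · (-3) · (-3) = 162

The determinant is 162.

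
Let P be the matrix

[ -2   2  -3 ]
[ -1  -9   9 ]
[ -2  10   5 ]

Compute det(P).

Expand along row 1:
  + (-2) · |-9 9; 10 5| = (-2)·(-45 − 90) = 270
  − 2 · |-1 9; -2 5| = −2·(-5 − (-18)) = -26
  + (-3) · |-1 -9; -2 10| = (-3)·(-10 − 18) = 84
Sum: (270) + (-26) + (84) = 328

|P| = 328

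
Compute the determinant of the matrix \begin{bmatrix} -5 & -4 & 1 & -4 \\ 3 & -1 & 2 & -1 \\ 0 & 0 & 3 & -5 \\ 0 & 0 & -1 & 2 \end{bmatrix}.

The determinant is 17.

The matrix is block upper-triangular with a 2×2 block and a 2×2 block on the diagonal, so its determinant equals the product of the determinants of the diagonal blocks.
det of the 2×2 block = 17
det of the 2×2 block = 1
det = (17)·(1) = 17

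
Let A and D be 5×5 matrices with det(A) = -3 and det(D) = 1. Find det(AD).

det(AD) = det(A)·det(D) = (-3)·(1) = -3

-3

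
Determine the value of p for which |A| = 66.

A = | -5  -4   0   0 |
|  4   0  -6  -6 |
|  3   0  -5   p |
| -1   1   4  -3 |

-6

Expanding along the column containing p, det(A) is linear in p: det(A) = (-10)·p + (6).
Set (-10)·p + (6) = 66  ⇒  (-10)·p = 60  ⇒  p = -6.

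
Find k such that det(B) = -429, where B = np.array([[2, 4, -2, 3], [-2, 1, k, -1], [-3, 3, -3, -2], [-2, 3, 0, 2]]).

k = 7

Expanding along the column containing k, det(B) is linear in k: det(B) = (-55)·k + (-44).
Set (-55)·k + (-44) = -429  ⇒  (-55)·k = -385  ⇒  k = 7.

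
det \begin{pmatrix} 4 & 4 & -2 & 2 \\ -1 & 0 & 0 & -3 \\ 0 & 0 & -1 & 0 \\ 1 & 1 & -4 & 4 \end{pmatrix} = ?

Expand along row 3 (it has 3 zeros):
  + (-1) · M_33   where M_33 = det([4 4 2; -1 0 -3; 1 1 4]) = 14
det = (+1)·(-1)·(14) = -14

-14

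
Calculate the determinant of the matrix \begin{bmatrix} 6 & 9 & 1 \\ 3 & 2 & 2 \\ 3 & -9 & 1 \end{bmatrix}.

The determinant is 114.

Expand along row 1:
  + 6 · |2 2; -9 1| = 6·(2 − (-18)) = 120
  − 9 · |3 2; 3 1| = −9·(3 − 6) = 27
  + 1 · |3 2; 3 -9| = 1·(-27 − 6) = -33
Sum: (120) + (27) + (-33) = 114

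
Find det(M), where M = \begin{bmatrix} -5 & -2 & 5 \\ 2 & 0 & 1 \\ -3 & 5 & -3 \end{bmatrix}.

The determinant is 69.

Expand along column 2:
  − (-2) · |2 1; -3 -3| = −(-2)·(-6 − (-3)) = -6
  − 5 · |-5 5; 2 1| = −5·(-5 − 10) = 75
Sum: (-6) + (75) = 69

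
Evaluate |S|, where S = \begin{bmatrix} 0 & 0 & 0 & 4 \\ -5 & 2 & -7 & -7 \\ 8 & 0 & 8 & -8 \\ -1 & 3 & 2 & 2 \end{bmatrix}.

384

Expand along row 1 (it has 3 zeros):
  − (4) · M_14   where M_14 = det([-5 2 -7; 8 0 8; -1 3 2]) = -96
det = (-1)·(4)·(-96) = 384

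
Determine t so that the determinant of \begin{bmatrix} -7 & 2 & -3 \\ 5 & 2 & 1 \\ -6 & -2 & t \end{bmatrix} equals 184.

Expanding along the row containing t, det(A) is linear in t: det(A) = (-24)·t + (-32).
Set (-24)·t + (-32) = 184  ⇒  (-24)·t = 216  ⇒  t = -9.

t = -9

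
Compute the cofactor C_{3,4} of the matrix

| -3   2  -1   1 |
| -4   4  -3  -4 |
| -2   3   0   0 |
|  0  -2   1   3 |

-6

Delete row 3 and column 4; the remaining 3×3 submatrix is [-3 2 -1; -4 4 -3; 0 -2 1].
Its determinant is 6.
The cofactor carries sign (−1)^(3+4) = −1, so C_{3,4} = −(6) = -6.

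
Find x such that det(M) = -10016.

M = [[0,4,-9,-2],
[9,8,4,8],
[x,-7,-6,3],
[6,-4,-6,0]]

x = -5

Expanding along the column containing x, det(M) is linear in x: det(M) = (544)·x + (-7296).
Set (544)·x + (-7296) = -10016  ⇒  (544)·x = -2720  ⇒  x = -5.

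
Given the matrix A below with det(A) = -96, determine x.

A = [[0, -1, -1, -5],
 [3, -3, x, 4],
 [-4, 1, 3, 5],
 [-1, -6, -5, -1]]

Expanding along the row containing x, det(A) is linear in x: det(A) = (116)·x + (484).
Set (116)·x + (484) = -96  ⇒  (116)·x = -580  ⇒  x = -5.

x = -5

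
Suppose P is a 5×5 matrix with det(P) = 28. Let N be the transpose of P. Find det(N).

The determinant is 28.

det(Pᵀ) = det(P).
det(N) = (1)·(28) = 28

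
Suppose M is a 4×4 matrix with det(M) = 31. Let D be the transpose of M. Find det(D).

31

det(Mᵀ) = det(M).
det(D) = (1)·(31) = 31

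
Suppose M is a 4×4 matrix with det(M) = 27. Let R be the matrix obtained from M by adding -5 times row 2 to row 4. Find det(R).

Adding a multiple of one row to another leaves the determinant unchanged.
det(R) = (1)·(27) = 27

The determinant is 27.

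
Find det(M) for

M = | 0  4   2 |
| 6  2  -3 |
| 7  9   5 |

-124

Expand along column 1:
  − 6 · |4 2; 9 5| = −6·(20 − 18) = -12
  + 7 · |4 2; 2 -3| = 7·(-12 − 4) = -112
Sum: (-12) + (-112) = -124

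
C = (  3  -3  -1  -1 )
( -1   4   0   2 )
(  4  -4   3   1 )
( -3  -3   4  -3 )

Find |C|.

det(C) = -75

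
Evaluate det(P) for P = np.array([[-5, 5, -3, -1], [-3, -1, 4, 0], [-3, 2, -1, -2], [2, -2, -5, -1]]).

Expand along row 2 (it has 1 zero):
  − (-3) · M_21   where M_21 = det([5 -3 -1; 2 -1 -2; -2 -5 -1]) = -51
  + (-1) · M_22   where M_22 = det([-5 -3 -1; -3 -1 -2; 2 -5 -1]) = 49
  − (4) · M_23   where M_23 = det([-5 5 -1; -3 2 -2; 2 -2 -1]) = -7
det = (-1)·(-3)·(-51) + (+1)·(-1)·(49) + (-1)·(4)·(-7) = -174

det(P) = -174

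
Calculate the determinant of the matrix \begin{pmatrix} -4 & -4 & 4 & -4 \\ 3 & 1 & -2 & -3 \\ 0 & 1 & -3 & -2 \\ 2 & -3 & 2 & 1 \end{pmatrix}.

Expand along row 3 (it has 1 zero):
  − (1) · M_32   where M_32 = det([-4 4 -4; 3 -2 -3; 2 2 1]) = -92
  + (-3) · M_33   where M_33 = det([-4 -4 -4; 3 1 -3; 2 -3 1]) = 112
  − (-2) · M_34   where M_34 = det([-4 -4 4; 3 1 -2; 2 -3 2]) = 12
det = (-1)·(1)·(-92) + (+1)·(-3)·(112) + (-1)·(-2)·(12) = -220

The determinant is -220.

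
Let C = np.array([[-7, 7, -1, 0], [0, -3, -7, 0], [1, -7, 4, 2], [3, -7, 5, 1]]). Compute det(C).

-209

Expand along row 2 (it has 2 zeros):
  + (-3) · M_22   where M_22 = det([-7 -1 0; 1 4 2; 3 5 1]) = 37
  − (-7) · M_23   where M_23 = det([-7 7 0; 1 -7 2; 3 -7 1]) = -14
det = (+1)·(-3)·(37) + (-1)·(-7)·(-14) = -209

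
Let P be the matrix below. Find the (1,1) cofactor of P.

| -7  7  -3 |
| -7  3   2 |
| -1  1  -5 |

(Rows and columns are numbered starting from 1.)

-17

Delete row 1 and column 1; the remaining 2×2 submatrix is [3 2; 1 -5].
Its determinant is 3·(-5) − 2·1 = -17.
The cofactor carries sign (−1)^(1+1) = +1, so C_{1,1} = +(-17) = -17.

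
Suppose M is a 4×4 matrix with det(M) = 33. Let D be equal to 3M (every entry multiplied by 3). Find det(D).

|D| = 2673

For a 4×4 matrix, det(3M) = 3^4·det(M) = 81·det(M).
det(D) = (81)·(33) = 2673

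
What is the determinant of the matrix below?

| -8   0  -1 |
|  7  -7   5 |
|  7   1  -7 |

Expand along column 2:
  + (-7) · |-8 -1; 7 -7| = (-7)·(56 − (-7)) = -441
  − 1 · |-8 -1; 7 5| = −1·(-40 − (-7)) = 33
Sum: (-441) + (33) = -408

-408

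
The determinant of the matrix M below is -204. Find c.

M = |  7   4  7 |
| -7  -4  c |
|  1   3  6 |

Expanding along the row containing c, det(M) is linear in c: det(M) = (-17)·c + (-119).
Set (-17)·c + (-119) = -204  ⇒  (-17)·c = -85  ⇒  c = 5.

5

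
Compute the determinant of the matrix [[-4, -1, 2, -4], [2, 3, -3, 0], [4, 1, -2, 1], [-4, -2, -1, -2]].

The determinant is 114.

Expand along row 2 (it has 1 zero):
  − (2) · M_21   where M_21 = det([-1 2 -4; 1 -2 1; -2 -1 -2]) = 15
  + (3) · M_22   where M_22 = det([-4 2 -4; 4 -2 1; -4 -1 -2]) = 36
  − (-3) · M_23   where M_23 = det([-4 -1 -4; 4 1 1; -4 -2 -2]) = 12
det = (-1)·(2)·(15) + (+1)·(3)·(36) + (-1)·(-3)·(12) = 114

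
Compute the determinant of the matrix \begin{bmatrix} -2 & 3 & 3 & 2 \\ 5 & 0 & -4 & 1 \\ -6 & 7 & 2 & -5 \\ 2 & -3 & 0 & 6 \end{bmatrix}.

Expand along row 2 (it has 1 zero):
  − (5) · M_21   where M_21 = det([3 3 2; 7 2 -5; -3 0 6]) = -33
  − (-4) · M_23   where M_23 = det([-2 3 2; -6 7 -5; 2 -3 6]) = 32
  + (1) · M_24   where M_24 = det([-2 3 3; -6 7 2; 2 -3 0]) = 12
det = (-1)·(5)·(-33) + (-1)·(-4)·(32) + (+1)·(1)·(12) = 305

305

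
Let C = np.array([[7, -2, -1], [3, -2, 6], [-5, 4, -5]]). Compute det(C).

det(C) = -70

Expand along column 1:
  + 7 · |-2 6; 4 -5| = 7·(10 − 24) = -98
  − 3 · |-2 -1; 4 -5| = −3·(10 − (-4)) = -42
  + (-5) · |-2 -1; -2 6| = (-5)·(-12 − 2) = 70
Sum: (-98) + (-42) + (70) = -70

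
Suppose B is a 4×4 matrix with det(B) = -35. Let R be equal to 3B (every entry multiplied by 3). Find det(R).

-2835

For a 4×4 matrix, det(3B) = 3^4·det(B) = 81·det(B).
det(R) = (81)·(-35) = -2835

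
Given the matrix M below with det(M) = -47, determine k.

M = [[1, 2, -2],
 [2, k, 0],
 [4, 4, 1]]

k = -3

Expanding along the row containing k, det(M) is linear in k: det(M) = (9)·k + (-20).
Set (9)·k + (-20) = -47  ⇒  (9)·k = -27  ⇒  k = -3.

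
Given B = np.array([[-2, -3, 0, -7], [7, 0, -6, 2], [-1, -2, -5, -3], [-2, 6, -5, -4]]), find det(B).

Expand along row 1 (it has 1 zero):
  + (-2) · M_11   where M_11 = det([0 -6 2; -2 -5 -3; 6 -5 -4]) = 236
  − (-3) · M_12   where M_12 = det([7 -6 2; -1 -5 -3; -2 -5 -4]) = 13
  − (-7) · M_14   where M_14 = det([7 0 -6; -1 -2 -5; -2 6 -5]) = 340
det = (+1)·(-2)·(236) + (-1)·(-3)·(13) + (-1)·(-7)·(340) = 1947

1947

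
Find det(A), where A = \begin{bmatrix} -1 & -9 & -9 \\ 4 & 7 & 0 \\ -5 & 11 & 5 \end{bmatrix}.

det(A) = -566

Expand along column 3:
  + (-9) · |4 7; -5 11| = (-9)·(44 − (-35)) = -711
  + 5 · |-1 -9; 4 7| = 5·(-7 − (-36)) = 145
Sum: (-711) + (145) = -566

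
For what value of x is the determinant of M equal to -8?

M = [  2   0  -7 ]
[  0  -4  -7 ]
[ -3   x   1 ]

Expanding along the row containing x, det(M) is linear in x: det(M) = (14)·x + (76).
Set (14)·x + (76) = -8  ⇒  (14)·x = -84  ⇒  x = -6.

x = -6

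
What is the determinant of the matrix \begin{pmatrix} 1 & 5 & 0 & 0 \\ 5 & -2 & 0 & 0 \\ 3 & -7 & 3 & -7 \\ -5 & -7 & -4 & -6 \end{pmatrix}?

The matrix is block lower-triangular with a 2×2 block and a 2×2 block on the diagonal, so its determinant equals the product of the determinants of the diagonal blocks.
det of the 2×2 block = -27
det of the 2×2 block = -46
det = (-27)·(-46) = 1242

The determinant is 1242.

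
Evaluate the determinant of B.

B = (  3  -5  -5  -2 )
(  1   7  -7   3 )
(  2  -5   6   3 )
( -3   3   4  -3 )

Expand along row 1:
  + (3) · M_11   where M_11 = det([7 -7 3; -5 6 3; 3 4 -3]) = -282
  − (-5) · M_12   where M_12 = det([1 -7 3; 2 6 3; -3 4 -3]) = 69
  + (-5) · M_13   where M_13 = det([1 7 3; 2 -5 3; -3 3 -3]) = -42
  − (-2) · M_14   where M_14 = det([1 7 -7; 2 -5 6; -3 3 4]) = -157
det = (+1)·(3)·(-282) + (-1)·(-5)·(69) + (+1)·(-5)·(-42) + (-1)·(-2)·(-157) = -605

|B| = -605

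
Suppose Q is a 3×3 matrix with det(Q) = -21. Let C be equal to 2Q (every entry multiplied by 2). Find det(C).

det(C) = -168

For a 3×3 matrix, det(2Q) = 2^3·det(Q) = 8·det(Q).
det(C) = (8)·(-21) = -168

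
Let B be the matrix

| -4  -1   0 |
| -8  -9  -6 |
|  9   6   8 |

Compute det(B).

det(B) = 134

Expand along column 3:
  − (-6) · |-4 -1; 9 6| = −(-6)·(-24 − (-9)) = -90
  + 8 · |-4 -1; -8 -9| = 8·(36 − 8) = 224
Sum: (-90) + (224) = 134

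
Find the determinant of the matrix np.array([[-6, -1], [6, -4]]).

det = (-6)·(-4) − (-1)·6 = 24 − (-6) = 30

30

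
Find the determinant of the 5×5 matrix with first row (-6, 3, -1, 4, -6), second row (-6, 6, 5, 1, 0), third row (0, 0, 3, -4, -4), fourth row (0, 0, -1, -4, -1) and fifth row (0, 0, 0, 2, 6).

The determinant is 1476.

The matrix is block upper-triangular with a 2×2 block and a 3×3 block on the diagonal, so its determinant equals the product of the determinants of the diagonal blocks.
det of the 2×2 block = -18
det of the 3×3 block = -82
det = (-18)·(-82) = 1476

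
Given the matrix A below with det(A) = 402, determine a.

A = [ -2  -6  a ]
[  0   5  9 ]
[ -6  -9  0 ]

8

Expanding along the column containing a, det(A) is linear in a: det(A) = (30)·a + (162).
Set (30)·a + (162) = 402  ⇒  (30)·a = 240  ⇒  a = 8.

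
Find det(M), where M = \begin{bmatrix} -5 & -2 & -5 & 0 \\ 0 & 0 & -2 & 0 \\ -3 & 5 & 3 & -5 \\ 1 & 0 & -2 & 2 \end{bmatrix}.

Expand along row 2 (it has 3 zeros):
  − (-2) · M_23   where M_23 = det([-5 -2 0; -3 5 -5; 1 0 2]) = -52
det = (-1)·(-2)·(-52) = -104

-104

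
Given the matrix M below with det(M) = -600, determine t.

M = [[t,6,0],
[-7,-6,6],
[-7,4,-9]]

t = 1

Expanding along the row containing t, det(M) is linear in t: det(M) = (30)·t + (-630).
Set (30)·t + (-630) = -600  ⇒  (30)·t = 30  ⇒  t = 1.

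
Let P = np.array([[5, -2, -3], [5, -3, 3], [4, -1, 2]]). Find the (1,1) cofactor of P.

The cofactor is -3.

Delete row 1 and column 1; the remaining 2×2 submatrix is [-3 3; -1 2].
Its determinant is (-3)·2 − 3·(-1) = -3.
The cofactor carries sign (−1)^(1+1) = +1, so C_{1,1} = +(-3) = -3.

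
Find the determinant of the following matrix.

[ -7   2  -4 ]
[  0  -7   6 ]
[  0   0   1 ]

The matrix is upper triangular, so the determinant is the product of the diagonal entries:
det = (-7) · (-7) · (1) = 49

The determinant is 49.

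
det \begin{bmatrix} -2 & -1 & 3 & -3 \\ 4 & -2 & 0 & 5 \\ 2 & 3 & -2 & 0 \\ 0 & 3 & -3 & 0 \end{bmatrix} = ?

18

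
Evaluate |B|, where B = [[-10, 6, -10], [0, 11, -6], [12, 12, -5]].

Expand along row 2:
  + 11 · |-10 -10; 12 -5| = 11·(50 − (-120)) = 1870
  − (-6) · |-10 6; 12 12| = −(-6)·(-120 − 72) = -1152
Sum: (1870) + (-1152) = 718

718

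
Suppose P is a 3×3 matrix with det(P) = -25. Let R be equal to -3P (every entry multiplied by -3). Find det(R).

For a 3×3 matrix, det(-3P) = (-3)^3·det(P) = -27·det(P).
det(R) = (-27)·(-25) = 675

675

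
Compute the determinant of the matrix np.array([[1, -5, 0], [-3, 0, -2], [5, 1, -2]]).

82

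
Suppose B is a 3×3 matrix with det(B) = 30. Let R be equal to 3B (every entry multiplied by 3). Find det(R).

810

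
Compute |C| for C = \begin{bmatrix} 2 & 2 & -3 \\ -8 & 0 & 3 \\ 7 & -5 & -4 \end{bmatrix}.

The determinant is -112.

Expand along row 2:
  − (-8) · |2 -3; -5 -4| = −(-8)·(-8 − 15) = -184
  − 3 · |2 2; 7 -5| = −3·(-10 − 14) = 72
Sum: (-184) + (72) = -112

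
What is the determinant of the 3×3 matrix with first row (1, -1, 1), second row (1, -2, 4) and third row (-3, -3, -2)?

Expand along column 1:
  + 1 · |-2 4; -3 -2| = 1·(4 − (-12)) = 16
  − 1 · |-1 1; -3 -2| = −1·(2 − (-3)) = -5
  + (-3) · |-1 1; -2 4| = (-3)·(-4 − (-2)) = 6
Sum: (16) + (-5) + (6) = 17

17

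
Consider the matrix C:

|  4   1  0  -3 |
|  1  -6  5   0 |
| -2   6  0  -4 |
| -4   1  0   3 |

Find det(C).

det(C) = -220

Expand along column 3 (it has 3 zeros):
  − (5) · M_23   where M_23 = det([4 1 -3; -2 6 -4; -4 1 3]) = 44
det = (-1)·(5)·(44) = -220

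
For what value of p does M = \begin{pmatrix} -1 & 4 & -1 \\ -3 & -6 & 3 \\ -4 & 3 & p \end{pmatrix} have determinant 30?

2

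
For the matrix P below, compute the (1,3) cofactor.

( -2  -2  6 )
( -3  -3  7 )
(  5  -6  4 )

33

Delete row 1 and column 3; the remaining 2×2 submatrix is [-3 -3; 5 -6].
Its determinant is (-3)·(-6) − (-3)·5 = 33.
The cofactor carries sign (−1)^(1+3) = +1, so C_{1,3} = +(33) = 33.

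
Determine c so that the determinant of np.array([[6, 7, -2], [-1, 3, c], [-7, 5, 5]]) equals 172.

Expanding along the row containing c, det(A) is linear in c: det(A) = (-79)·c + (93).
Set (-79)·c + (93) = 172  ⇒  (-79)·c = 79  ⇒  c = -1.

c = -1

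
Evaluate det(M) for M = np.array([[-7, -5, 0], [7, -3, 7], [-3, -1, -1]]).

0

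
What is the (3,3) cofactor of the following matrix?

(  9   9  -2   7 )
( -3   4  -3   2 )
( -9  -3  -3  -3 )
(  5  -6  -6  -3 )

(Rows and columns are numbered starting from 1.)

-5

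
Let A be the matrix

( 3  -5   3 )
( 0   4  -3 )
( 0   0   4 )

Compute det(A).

A is upper triangular, so det(A) is the product of the diagonal entries:
det = (3) · (4) · (4) = 48

48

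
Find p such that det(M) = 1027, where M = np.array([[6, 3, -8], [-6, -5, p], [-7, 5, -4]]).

-9

Expanding along the row containing p, det(M) is linear in p: det(M) = (-51)·p + (568).
Set (-51)·p + (568) = 1027  ⇒  (-51)·p = 459  ⇒  p = -9.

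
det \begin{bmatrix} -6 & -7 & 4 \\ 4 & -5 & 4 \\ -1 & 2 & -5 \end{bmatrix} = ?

-202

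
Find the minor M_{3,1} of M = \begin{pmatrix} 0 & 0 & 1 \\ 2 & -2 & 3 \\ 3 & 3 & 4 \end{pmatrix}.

The minor is 2.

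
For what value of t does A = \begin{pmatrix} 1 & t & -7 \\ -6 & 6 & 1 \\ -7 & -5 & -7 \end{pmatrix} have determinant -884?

Expanding along the row containing t, det(A) is linear in t: det(A) = (-49)·t + (-541).
Set (-49)·t + (-541) = -884  ⇒  (-49)·t = -343  ⇒  t = 7.

7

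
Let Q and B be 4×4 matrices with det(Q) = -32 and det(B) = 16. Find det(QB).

The determinant is -512.

det(QB) = det(Q)·det(B) = (-32)·(16) = -512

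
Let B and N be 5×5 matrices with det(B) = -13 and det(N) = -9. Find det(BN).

det(BN) = det(B)·det(N) = (-13)·(-9) = 117

det(BN) = 117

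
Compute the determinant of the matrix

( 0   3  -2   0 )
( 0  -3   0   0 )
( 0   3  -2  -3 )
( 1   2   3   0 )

-18

Expand along row 2 (it has 3 zeros):
  + (-3) · M_22   where M_22 = det([0 -2 0; 0 -2 -3; 1 3 0]) = 6
det = (+1)·(-3)·(6) = -18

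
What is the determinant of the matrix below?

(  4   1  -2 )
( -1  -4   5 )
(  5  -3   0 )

39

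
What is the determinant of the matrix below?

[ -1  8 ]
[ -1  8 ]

0

det = (-1)·8 − 8·(-1) = -8 − (-8) = 0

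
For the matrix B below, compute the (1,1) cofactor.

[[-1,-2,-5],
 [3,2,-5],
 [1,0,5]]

The cofactor is 10.

Delete row 1 and column 1; the remaining 2×2 submatrix is [2 -5; 0 5].
Its determinant is 2·5 − (-5)·0 = 10.
The cofactor carries sign (−1)^(1+1) = +1, so C_{1,1} = +(10) = 10.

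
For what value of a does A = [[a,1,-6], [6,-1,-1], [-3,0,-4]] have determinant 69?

Expanding along the row containing a, det(A) is linear in a: det(A) = (4)·a + (45).
Set (4)·a + (45) = 69  ⇒  (4)·a = 24  ⇒  a = 6.

a = 6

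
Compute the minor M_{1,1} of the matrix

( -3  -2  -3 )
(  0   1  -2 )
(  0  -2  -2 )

-6

Delete row 1 and column 1; the remaining 2×2 submatrix is [1 -2; -2 -2].
Its determinant is 1·(-2) − (-2)·(-2) = -6.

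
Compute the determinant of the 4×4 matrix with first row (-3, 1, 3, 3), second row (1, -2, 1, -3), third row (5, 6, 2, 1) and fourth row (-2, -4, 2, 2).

364

Expand along row 1:
  + (-3) · M_11   where M_11 = det([-2 1 -3; 6 2 1; -4 2 2]) = -80
  − (1) · M_12   where M_12 = det([1 1 -3; 5 2 1; -2 2 2]) = -52
  + (3) · M_13   where M_13 = det([1 -2 -3; 5 6 1; -2 -4 2]) = 64
  − (3) · M_14   where M_14 = det([1 -2 1; 5 6 2; -2 -4 2]) = 40
det = (+1)·(-3)·(-80) + (-1)·(1)·(-52) + (+1)·(3)·(64) + (-1)·(3)·(40) = 364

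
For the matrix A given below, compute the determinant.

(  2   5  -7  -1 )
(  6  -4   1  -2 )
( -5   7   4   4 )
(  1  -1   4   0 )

222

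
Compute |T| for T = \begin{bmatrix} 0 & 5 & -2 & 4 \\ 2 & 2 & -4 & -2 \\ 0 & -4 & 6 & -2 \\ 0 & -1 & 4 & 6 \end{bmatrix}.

Expand along column 1 (it has 3 zeros):
  − (2) · M_21   where M_21 = det([5 -2 4; -4 6 -2; -1 4 6]) = 128
det = (-1)·(2)·(128) = -256

The determinant is -256.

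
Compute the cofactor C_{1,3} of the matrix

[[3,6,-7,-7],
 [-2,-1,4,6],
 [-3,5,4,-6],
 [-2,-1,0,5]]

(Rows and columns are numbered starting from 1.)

The cofactor is 13.

Delete row 1 and column 3; the remaining 3×3 submatrix is [-2 -1 6; -3 5 -6; -2 -1 5].
Its determinant is 13.
The cofactor carries sign (−1)^(1+3) = +1, so C_{1,3} = +(13) = 13.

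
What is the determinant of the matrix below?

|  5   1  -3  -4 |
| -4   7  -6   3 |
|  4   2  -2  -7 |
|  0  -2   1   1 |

Expand along row 4 (it has 1 zero):
  + (-2) · M_42   where M_42 = det([5 -3 -4; -4 -6 3; 4 -2 -7]) = 160
  − (1) · M_43   where M_43 = det([5 1 -4; -4 7 3; 4 2 -7]) = -147
  + (1) · M_44   where M_44 = det([5 1 -3; -4 7 -6; 4 2 -2]) = 66
det = (+1)·(-2)·(160) + (-1)·(1)·(-147) + (+1)·(1)·(66) = -107

-107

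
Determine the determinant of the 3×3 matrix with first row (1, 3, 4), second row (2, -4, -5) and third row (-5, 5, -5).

Expand along row 1:
  + 1 · |-4 -5; 5 -5| = 1·(20 − (-25)) = 45
  − 3 · |2 -5; -5 -5| = −3·(-10 − 25) = 105
  + 4 · |2 -4; -5 5| = 4·(10 − 20) = -40
Sum: (45) + (105) + (-40) = 110

110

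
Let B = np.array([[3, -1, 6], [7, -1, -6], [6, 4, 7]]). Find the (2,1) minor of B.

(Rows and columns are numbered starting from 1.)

-31

Delete row 2 and column 1; the remaining 2×2 submatrix is [-1 6; 4 7].
Its determinant is (-1)·7 − 6·4 = -31.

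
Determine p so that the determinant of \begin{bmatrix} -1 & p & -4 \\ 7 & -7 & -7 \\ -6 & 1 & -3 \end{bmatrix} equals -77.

-3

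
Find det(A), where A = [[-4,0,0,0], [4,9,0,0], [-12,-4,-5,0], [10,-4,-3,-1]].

A is lower triangular, so det(A) is the product of the diagonal entries:
det = (-4) · (9) · (-5) · (-1) = -180

det(A) = -180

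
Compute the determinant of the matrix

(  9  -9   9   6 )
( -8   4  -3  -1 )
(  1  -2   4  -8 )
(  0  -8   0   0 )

Expand along row 4 (it has 3 zeros):
  + (-8) · M_42   where M_42 = det([9 9 6; -8 -3 -1; 1 4 -8]) = -507
det = (+1)·(-8)·(-507) = 4056

The determinant is 4056.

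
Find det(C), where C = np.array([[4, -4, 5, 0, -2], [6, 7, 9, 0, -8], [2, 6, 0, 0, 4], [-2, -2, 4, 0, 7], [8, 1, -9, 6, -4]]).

|C| = 22308

Expand along column 4 (it has 4 zeros):
  − (6) · M_54   where M_54 = det([4 -4 5 -2; 6 7 9 -8; 2 6 0 4; -2 -2 4 7]) = -3718
det = (-1)·(6)·(-3718) = 22308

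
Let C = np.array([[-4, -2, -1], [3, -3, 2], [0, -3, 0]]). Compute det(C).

Expand along row 3:
  − (-3) · |-4 -1; 3 2| = −(-3)·(-8 − (-3)) = -15

The determinant is -15.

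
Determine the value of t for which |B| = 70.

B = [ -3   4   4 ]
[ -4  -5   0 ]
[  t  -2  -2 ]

t = 5

Expanding along the column containing t, det(B) is linear in t: det(B) = (20)·t + (-30).
Set (20)·t + (-30) = 70  ⇒  (20)·t = 100  ⇒  t = 5.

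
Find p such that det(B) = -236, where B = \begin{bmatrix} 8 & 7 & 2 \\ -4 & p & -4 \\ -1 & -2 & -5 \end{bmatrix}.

2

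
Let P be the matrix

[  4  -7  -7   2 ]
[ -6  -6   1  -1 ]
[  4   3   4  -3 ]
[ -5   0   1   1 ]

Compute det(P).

Expand along row 4 (it has 1 zero):
  − (-5) · M_41   where M_41 = det([-7 -7 2; -6 1 -1; 3 4 -3]) = 86
  − (1) · M_43   where M_43 = det([4 -7 2; -6 -6 -1; 4 3 -3]) = 250
  + (1) · M_44   where M_44 = det([4 -7 -7; -6 -6 1; 4 3 4]) = -346
det = (-1)·(-5)·(86) + (-1)·(1)·(250) + (+1)·(1)·(-346) = -166

det(P) = -166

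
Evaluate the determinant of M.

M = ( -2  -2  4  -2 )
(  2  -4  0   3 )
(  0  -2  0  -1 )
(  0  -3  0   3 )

Expand along column 3 (it has 3 zeros):
  + (4) · M_13   where M_13 = det([2 -4 3; 0 -2 -1; 0 -3 3]) = -18
det = (+1)·(4)·(-18) = -72

det(M) = -72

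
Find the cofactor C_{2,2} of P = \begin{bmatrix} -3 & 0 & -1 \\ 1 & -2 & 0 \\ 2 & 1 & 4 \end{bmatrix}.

The cofactor is -10.

Delete row 2 and column 2; the remaining 2×2 submatrix is [-3 -1; 2 4].
Its determinant is (-3)·4 − (-1)·2 = -10.
The cofactor carries sign (−1)^(2+2) = +1, so C_{2,2} = +(-10) = -10.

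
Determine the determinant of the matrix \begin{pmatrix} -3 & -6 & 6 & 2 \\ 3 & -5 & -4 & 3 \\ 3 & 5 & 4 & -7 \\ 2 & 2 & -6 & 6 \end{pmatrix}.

The determinant is 1656.

Expand along row 1:
  + (-3) · M_11   where M_11 = det([-5 -4 3; 5 4 -7; 2 -6 6]) = 152
  − (-6) · M_12   where M_12 = det([3 -4 3; 3 4 -7; 2 -6 6]) = -4
  + (6) · M_13   where M_13 = det([3 -5 3; 3 5 -7; 2 2 6]) = 280
  − (2) · M_14   where M_14 = det([3 -5 -4; 3 5 4; 2 2 -6]) = -228
det = (+1)·(-3)·(152) + (-1)·(-6)·(-4) + (+1)·(6)·(280) + (-1)·(2)·(-228) = 1656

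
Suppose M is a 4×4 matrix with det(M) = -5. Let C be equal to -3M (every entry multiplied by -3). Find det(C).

For a 4×4 matrix, det(-3M) = (-3)^4·det(M) = 81·det(M).
det(C) = (81)·(-5) = -405

-405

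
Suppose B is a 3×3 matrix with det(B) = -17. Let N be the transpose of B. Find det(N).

det(Bᵀ) = det(B).
det(N) = (1)·(-17) = -17

The determinant is -17.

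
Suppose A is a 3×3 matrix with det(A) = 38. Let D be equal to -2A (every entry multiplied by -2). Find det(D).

For a 3×3 matrix, det(-2A) = (-2)^3·det(A) = -8·det(A).
det(D) = (-8)·(38) = -304

|D| = -304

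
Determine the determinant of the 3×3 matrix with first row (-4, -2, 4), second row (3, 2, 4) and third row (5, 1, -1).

-50

Expand along row 1:
  + (-4) · |2 4; 1 -1| = (-4)·(-2 − 4) = 24
  − (-2) · |3 4; 5 -1| = −(-2)·(-3 − 20) = -46
  + 4 · |3 2; 5 1| = 4·(3 − 10) = -28
Sum: (24) + (-46) + (-28) = -50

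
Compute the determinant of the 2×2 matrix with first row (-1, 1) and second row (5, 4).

The determinant is -9.

det = (-1)·4 − 1·5 = -4 − 5 = -9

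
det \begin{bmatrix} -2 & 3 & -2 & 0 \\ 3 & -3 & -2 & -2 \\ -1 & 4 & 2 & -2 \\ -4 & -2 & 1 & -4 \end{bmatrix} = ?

Expand along row 1 (it has 1 zero):
  + (-2) · M_11   where M_11 = det([-3 -2 -2; 4 2 -2; -2 1 -4]) = -38
  − (3) · M_12   where M_12 = det([3 -2 -2; -1 2 -2; -4 1 -4]) = -40
  + (-2) · M_13   where M_13 = det([3 -3 -2; -1 4 -2; -4 -2 -4]) = -108
det = (+1)·(-2)·(-38) + (-1)·(3)·(-40) + (+1)·(-2)·(-108) = 412

412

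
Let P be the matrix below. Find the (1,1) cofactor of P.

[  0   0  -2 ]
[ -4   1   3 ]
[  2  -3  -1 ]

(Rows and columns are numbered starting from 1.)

Delete row 1 and column 1; the remaining 2×2 submatrix is [1 3; -3 -1].
Its determinant is 1·(-1) − 3·(-3) = 8.
The cofactor carries sign (−1)^(1+1) = +1, so C_{1,1} = +(8) = 8.

8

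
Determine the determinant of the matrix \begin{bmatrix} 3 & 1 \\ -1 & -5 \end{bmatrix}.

-14

det = 3·(-5) − 1·(-1) = -15 − (-1) = -14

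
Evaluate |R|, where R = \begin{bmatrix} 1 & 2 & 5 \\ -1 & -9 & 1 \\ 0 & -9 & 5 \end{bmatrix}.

The determinant is 19.

Expand along row 3:
  − (-9) · |1 5; -1 1| = −(-9)·(1 − (-5)) = 54
  + 5 · |1 2; -1 -9| = 5·(-9 − (-2)) = -35
Sum: (54) + (-35) = 19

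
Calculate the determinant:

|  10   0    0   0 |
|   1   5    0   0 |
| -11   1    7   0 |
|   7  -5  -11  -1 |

The matrix is lower triangular, so the determinant is the product of the diagonal entries:
det = (10) · (5) · (7) · (-1) = -350

The determinant is -350.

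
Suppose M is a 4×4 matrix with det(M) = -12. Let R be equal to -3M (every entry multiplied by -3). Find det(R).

For a 4×4 matrix, det(-3M) = (-3)^4·det(M) = 81·det(M).
det(R) = (81)·(-12) = -972

The determinant is -972.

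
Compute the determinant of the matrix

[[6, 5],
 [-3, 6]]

51

det = 6·6 − 5·(-3) = 36 − (-15) = 51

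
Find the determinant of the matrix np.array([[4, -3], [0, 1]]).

4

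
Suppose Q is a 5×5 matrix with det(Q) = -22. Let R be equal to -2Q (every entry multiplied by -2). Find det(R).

For a 5×5 matrix, det(-2Q) = (-2)^5·det(Q) = -32·det(Q).
det(R) = (-32)·(-22) = 704

det(R) = 704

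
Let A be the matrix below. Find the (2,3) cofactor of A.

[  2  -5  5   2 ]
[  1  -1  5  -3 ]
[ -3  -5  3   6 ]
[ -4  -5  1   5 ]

Delete row 2 and column 3; the remaining 3×3 submatrix is [2 -5 2; -3 -5 6; -4 -5 5].
Its determinant is 45.
The cofactor carries sign (−1)^(2+3) = −1, so C_{2,3} = −(45) = -45.

The cofactor is -45.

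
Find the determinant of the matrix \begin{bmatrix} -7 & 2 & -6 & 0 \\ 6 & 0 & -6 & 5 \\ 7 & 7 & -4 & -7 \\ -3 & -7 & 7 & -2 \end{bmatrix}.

The determinant is 4385.

Expand along row 1 (it has 1 zero):
  + (-7) · M_11   where M_11 = det([0 -6 5; 7 -4 -7; -7 7 -2]) = -273
  − (2) · M_12   where M_12 = det([6 -6 5; 7 -4 -7; -3 7 -2]) = 317
  + (-6) · M_13   where M_13 = det([6 0 5; 7 7 -7; -3 -7 -2]) = -518
det = (+1)·(-7)·(-273) + (-1)·(2)·(317) + (+1)·(-6)·(-518) = 4385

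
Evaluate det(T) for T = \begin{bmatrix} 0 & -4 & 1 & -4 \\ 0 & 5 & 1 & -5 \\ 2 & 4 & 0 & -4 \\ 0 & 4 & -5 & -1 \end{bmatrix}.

Expand along column 1 (it has 3 zeros):
  + (2) · M_31   where M_31 = det([-4 1 -4; 5 1 -5; 4 -5 -1]) = 205
det = (+1)·(2)·(205) = 410

det(T) = 410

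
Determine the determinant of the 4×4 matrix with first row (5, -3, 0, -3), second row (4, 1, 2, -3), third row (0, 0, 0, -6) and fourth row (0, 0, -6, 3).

-612

The matrix is block upper-triangular with a 2×2 block and a 2×2 block on the diagonal, so its determinant equals the product of the determinants of the diagonal blocks.
det of the 2×2 block = 17
det of the 2×2 block = -36
det = (17)·(-36) = -612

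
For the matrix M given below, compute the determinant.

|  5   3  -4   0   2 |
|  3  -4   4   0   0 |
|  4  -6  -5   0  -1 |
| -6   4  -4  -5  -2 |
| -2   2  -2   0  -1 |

Expand along column 4 (it has 4 zeros):
  + (-5) · M_44   where M_44 = det([5 3 -4 2; 3 -4 4 0; 4 -6 -5 -1; -2 2 -2 -1]) = -275
det = (+1)·(-5)·(-275) = 1375

1375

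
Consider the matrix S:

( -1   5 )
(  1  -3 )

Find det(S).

The determinant is -2.

det(S) = (-1)·(-3) − 5·1 = 3 − 5 = -2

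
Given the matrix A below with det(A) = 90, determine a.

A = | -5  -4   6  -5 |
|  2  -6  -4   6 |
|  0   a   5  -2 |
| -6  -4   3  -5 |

2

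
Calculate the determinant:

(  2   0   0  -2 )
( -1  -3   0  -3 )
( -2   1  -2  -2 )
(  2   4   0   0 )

-40

Expand along column 3 (it has 3 zeros):
  + (-2) · M_33   where M_33 = det([2 0 -2; -1 -3 -3; 2 4 0]) = 20
det = (+1)·(-2)·(20) = -40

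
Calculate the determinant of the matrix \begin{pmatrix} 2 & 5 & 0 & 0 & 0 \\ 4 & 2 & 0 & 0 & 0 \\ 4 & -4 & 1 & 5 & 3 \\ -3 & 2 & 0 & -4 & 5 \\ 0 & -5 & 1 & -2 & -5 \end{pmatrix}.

-1072

The matrix is block lower-triangular with a 2×2 block and a 3×3 block on the diagonal, so its determinant equals the product of the determinants of the diagonal blocks.
det of the 2×2 block = -16
det of the 3×3 block = 67
det = (-16)·(67) = -1072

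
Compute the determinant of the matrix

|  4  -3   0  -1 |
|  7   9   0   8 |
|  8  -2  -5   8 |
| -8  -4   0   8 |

Expand along column 3 (it has 3 zeros):
  + (-5) · M_33   where M_33 = det([4 -3 -1; 7 9 8; -8 -4 8]) = 732
det = (+1)·(-5)·(732) = -3660

-3660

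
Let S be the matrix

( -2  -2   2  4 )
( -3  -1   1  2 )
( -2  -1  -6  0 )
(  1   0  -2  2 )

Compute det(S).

Expand along row 3 (it has 1 zero):
  + (-2) · M_31   where M_31 = det([-2 2 4; -1 1 2; 0 -2 2]) = 0
  − (-1) · M_32   where M_32 = det([-2 2 4; -3 1 2; 1 -2 2]) = 24
  + (-6) · M_33   where M_33 = det([-2 -2 4; -3 -1 2; 1 0 2]) = -8
det = (+1)·(-2)·(0) + (-1)·(-1)·(24) + (+1)·(-6)·(-8) = 72

det(S) = 72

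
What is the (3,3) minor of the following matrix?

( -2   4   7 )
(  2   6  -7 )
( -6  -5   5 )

-20

Delete row 3 and column 3; the remaining 2×2 submatrix is [-2 4; 2 6].
Its determinant is (-2)·6 − 4·2 = -20.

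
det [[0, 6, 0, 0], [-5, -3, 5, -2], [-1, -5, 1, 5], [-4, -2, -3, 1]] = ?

The determinant is 1134.

Expand along row 1 (it has 3 zeros):
  − (6) · M_12   where M_12 = det([-5 5 -2; -1 1 5; -4 -3 1]) = -189
det = (-1)·(6)·(-189) = 1134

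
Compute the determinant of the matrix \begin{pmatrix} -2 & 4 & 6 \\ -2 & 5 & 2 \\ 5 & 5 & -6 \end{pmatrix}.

Expand along row 1:
  + (-2) · |5 2; 5 -6| = (-2)·(-30 − 10) = 80
  − 4 · |-2 2; 5 -6| = −4·(12 − 10) = -8
  + 6 · |-2 5; 5 5| = 6·(-10 − 25) = -210
Sum: (80) + (-8) + (-210) = -138

-138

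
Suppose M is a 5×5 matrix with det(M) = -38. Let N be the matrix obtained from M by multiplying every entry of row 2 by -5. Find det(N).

Scaling one row by -5 multiplies the determinant by -5.
det(N) = (-5)·(-38) = 190

|N| = 190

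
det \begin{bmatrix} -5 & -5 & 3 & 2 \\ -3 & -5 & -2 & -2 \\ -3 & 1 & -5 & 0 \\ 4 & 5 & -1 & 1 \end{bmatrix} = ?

Expand along row 3 (it has 1 zero):
  + (-3) · M_31   where M_31 = det([-5 3 2; -5 -2 -2; 5 -1 1]) = 35
  − (1) · M_32   where M_32 = det([-5 3 2; -3 -2 -2; 4 -1 1]) = 27
  + (-5) · M_33   where M_33 = det([-5 -5 2; -3 -5 -2; 4 5 1]) = 10
det = (+1)·(-3)·(35) + (-1)·(1)·(27) + (+1)·(-5)·(10) = -182

The determinant is -182.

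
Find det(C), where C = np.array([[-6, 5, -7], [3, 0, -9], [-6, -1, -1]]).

The determinant is 360.

Expand along column 2:
  − 5 · |3 -9; -6 -1| = −5·(-3 − 54) = 285
  − (-1) · |-6 -7; 3 -9| = −(-1)·(54 − (-21)) = 75
Sum: (285) + (75) = 360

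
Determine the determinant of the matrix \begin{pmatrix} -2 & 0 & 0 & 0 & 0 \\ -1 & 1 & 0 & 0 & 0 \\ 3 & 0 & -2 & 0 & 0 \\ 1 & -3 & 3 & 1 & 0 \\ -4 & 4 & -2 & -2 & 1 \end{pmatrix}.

The matrix is lower triangular, so the determinant is the product of the diagonal entries:
det = (-2) · (1) · (-2) · (1) · (1) = 4

4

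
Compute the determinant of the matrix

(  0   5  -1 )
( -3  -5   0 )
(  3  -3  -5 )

Expand along column 1:
  − (-3) · |5 -1; -3 -5| = −(-3)·(-25 − 3) = -84
  + 3 · |5 -1; -5 0| = 3·(0 − 5) = -15
Sum: (-84) + (-15) = -99

-99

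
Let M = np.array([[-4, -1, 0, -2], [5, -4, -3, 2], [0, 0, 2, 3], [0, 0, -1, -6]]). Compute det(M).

M is block upper-triangular with a 2×2 block and a 2×2 block on the diagonal, so its determinant equals the product of the determinants of the diagonal blocks.
det of the 2×2 block = 21
det of the 2×2 block = -9
det = (21)·(-9) = -189

The determinant is -189.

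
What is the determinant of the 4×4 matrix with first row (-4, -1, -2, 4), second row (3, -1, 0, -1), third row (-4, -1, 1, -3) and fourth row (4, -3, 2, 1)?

Expand along row 2 (it has 1 zero):
  − (3) · M_21   where M_21 = det([-1 -2 4; -1 1 -3; -3 2 1]) = -23
  + (-1) · M_22   where M_22 = det([-4 -2 4; -4 1 -3; 4 2 1]) = -60
  + (-1) · M_24   where M_24 = det([-4 -1 -2; -4 -1 1; 4 -3 2]) = -48
det = (-1)·(3)·(-23) + (+1)·(-1)·(-60) + (+1)·(-1)·(-48) = 177

177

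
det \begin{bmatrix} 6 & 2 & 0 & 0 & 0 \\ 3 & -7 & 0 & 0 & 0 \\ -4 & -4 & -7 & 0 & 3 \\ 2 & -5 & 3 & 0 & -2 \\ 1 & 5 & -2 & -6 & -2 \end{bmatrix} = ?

-1440

The matrix is block lower-triangular with a 2×2 block and a 3×3 block on the diagonal, so its determinant equals the product of the determinants of the diagonal blocks.
det of the 2×2 block = -48
det of the 3×3 block = 30
det = (-48)·(30) = -1440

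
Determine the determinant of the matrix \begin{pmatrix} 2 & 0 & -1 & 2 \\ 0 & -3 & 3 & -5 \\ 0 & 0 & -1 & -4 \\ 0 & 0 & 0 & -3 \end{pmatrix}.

-18

The matrix is upper triangular, so the determinant is the product of the diagonal entries:
det = (2) · (-3) · (-1) · (-3) = -18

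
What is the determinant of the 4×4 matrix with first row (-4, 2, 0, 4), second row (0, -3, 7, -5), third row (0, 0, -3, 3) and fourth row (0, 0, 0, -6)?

The matrix is upper triangular, so the determinant is the product of the diagonal entries:
det = (-4) · (-3) · (-3) · (-6) = 216

The determinant is 216.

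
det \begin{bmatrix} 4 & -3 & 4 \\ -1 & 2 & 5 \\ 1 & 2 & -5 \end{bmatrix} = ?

Expand along column 1:
  + 4 · |2 5; 2 -5| = 4·(-10 − 10) = -80
  − (-1) · |-3 4; 2 -5| = −(-1)·(15 − 8) = 7
  + 1 · |-3 4; 2 5| = 1·(-15 − 8) = -23
Sum: (-80) + (7) + (-23) = -96

-96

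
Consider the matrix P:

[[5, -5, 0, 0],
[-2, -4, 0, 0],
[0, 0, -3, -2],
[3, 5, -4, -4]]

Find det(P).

det(P) = -120

P is block lower-triangular with a 2×2 block and a 2×2 block on the diagonal, so its determinant equals the product of the determinants of the diagonal blocks.
det of the 2×2 block = -30
det of the 2×2 block = 4
det = (-30)·(4) = -120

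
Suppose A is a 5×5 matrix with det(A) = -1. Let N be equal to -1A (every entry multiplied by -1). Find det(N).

For a 5×5 matrix, det(-1A) = (-1)^5·det(A) = -1·det(A).
det(N) = (-1)·(-1) = 1

|N| = 1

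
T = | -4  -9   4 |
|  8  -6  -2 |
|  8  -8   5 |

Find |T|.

Expand along column 1:
  + (-4) · |-6 -2; -8 5| = (-4)·(-30 − 16) = 184
  − 8 · |-9 4; -8 5| = −8·(-45 − (-32)) = 104
  + 8 · |-9 4; -6 -2| = 8·(18 − (-24)) = 336
Sum: (184) + (104) + (336) = 624

624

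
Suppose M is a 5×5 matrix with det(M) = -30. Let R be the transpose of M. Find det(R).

|R| = -30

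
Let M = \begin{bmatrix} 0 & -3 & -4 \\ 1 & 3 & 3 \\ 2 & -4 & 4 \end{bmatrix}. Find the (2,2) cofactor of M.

8

Delete row 2 and column 2; the remaining 2×2 submatrix is [0 -4; 2 4].
Its determinant is 0·4 − (-4)·2 = 8.
The cofactor carries sign (−1)^(2+2) = +1, so C_{2,2} = +(8) = 8.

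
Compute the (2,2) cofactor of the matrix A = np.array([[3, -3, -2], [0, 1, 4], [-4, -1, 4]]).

4

Delete row 2 and column 2; the remaining 2×2 submatrix is [3 -2; -4 4].
Its determinant is 3·4 − (-2)·(-4) = 4.
The cofactor carries sign (−1)^(2+2) = +1, so C_{2,2} = +(4) = 4.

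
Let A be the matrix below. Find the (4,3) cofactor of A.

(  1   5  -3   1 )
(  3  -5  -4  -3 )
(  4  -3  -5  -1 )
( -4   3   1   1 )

38

Delete row 4 and column 3; the remaining 3×3 submatrix is [1 5 1; 3 -5 -3; 4 -3 -1].
Its determinant is -38.
The cofactor carries sign (−1)^(4+3) = −1, so C_{4,3} = −(-38) = 38.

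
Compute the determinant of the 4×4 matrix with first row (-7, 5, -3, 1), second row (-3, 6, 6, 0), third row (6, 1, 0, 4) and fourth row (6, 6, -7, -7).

The determinant is -5958.

Expand along row 2 (it has 1 zero):
  − (-3) · M_21   where M_21 = det([5 -3 1; 1 0 4; 6 -7 -7]) = 40
  + (6) · M_22   where M_22 = det([-7 -3 1; 6 0 4; 6 -7 -7]) = -436
  − (6) · M_23   where M_23 = det([-7 5 1; 6 1 4; 6 6 -7]) = 577
det = (-1)·(-3)·(40) + (+1)·(6)·(-436) + (-1)·(6)·(577) = -5958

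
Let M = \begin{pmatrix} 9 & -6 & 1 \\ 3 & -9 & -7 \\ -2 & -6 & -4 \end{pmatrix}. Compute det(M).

Expand along column 1:
  + 9 · |-9 -7; -6 -4| = 9·(36 − 42) = -54
  − 3 · |-6 1; -6 -4| = −3·(24 − (-6)) = -90
  + (-2) · |-6 1; -9 -7| = (-2)·(42 − (-9)) = -102
Sum: (-54) + (-90) + (-102) = -246

-246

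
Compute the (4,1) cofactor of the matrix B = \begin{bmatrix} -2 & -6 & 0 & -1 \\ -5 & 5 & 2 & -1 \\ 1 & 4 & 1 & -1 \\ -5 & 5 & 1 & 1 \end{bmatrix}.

Delete row 4 and column 1; the remaining 3×3 submatrix is [-6 0 -1; 5 2 -1; 4 1 -1].
Its determinant is 9.
The cofactor carries sign (−1)^(4+1) = −1, so C_{4,1} = −(9) = -9.

The cofactor is -9.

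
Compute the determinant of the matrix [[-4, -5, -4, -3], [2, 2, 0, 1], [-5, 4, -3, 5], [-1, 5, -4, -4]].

657

Expand along row 2 (it has 1 zero):
  − (2) · M_21   where M_21 = det([-5 -4 -3; 4 -3 5; 5 -4 -4]) = -321
  + (2) · M_22   where M_22 = det([-4 -4 -3; -5 -3 5; -1 -4 -4]) = -79
  + (1) · M_24   where M_24 = det([-4 -5 -4; -5 4 -3; -1 5 -4]) = 173
det = (-1)·(2)·(-321) + (+1)·(2)·(-79) + (+1)·(1)·(173) = 657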